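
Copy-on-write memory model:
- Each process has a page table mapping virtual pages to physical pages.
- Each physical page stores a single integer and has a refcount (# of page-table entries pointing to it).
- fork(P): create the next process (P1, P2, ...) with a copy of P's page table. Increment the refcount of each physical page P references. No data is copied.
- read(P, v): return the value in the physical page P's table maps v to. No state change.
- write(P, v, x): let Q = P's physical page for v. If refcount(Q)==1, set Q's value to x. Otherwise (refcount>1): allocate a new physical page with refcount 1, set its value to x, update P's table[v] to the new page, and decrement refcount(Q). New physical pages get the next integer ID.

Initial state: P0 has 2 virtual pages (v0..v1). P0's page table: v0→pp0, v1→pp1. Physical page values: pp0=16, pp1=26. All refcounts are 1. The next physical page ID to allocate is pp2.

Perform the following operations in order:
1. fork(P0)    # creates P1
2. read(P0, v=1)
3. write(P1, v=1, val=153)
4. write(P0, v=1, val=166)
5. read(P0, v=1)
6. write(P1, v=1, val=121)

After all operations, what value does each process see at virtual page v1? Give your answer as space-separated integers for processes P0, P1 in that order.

Op 1: fork(P0) -> P1. 2 ppages; refcounts: pp0:2 pp1:2
Op 2: read(P0, v1) -> 26. No state change.
Op 3: write(P1, v1, 153). refcount(pp1)=2>1 -> COPY to pp2. 3 ppages; refcounts: pp0:2 pp1:1 pp2:1
Op 4: write(P0, v1, 166). refcount(pp1)=1 -> write in place. 3 ppages; refcounts: pp0:2 pp1:1 pp2:1
Op 5: read(P0, v1) -> 166. No state change.
Op 6: write(P1, v1, 121). refcount(pp2)=1 -> write in place. 3 ppages; refcounts: pp0:2 pp1:1 pp2:1
P0: v1 -> pp1 = 166
P1: v1 -> pp2 = 121

Answer: 166 121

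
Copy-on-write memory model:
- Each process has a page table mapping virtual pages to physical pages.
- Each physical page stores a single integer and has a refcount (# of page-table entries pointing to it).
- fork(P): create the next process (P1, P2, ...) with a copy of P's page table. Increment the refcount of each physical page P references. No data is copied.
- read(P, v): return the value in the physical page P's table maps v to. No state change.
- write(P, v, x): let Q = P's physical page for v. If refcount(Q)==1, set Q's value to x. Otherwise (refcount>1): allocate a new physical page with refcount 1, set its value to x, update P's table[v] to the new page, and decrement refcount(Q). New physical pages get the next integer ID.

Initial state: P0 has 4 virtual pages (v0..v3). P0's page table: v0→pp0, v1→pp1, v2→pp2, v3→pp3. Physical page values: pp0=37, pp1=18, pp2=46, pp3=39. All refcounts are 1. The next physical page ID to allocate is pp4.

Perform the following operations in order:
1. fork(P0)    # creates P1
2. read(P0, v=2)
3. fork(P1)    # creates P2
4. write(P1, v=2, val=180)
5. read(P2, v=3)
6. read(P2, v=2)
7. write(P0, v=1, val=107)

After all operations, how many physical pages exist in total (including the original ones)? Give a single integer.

Answer: 6

Derivation:
Op 1: fork(P0) -> P1. 4 ppages; refcounts: pp0:2 pp1:2 pp2:2 pp3:2
Op 2: read(P0, v2) -> 46. No state change.
Op 3: fork(P1) -> P2. 4 ppages; refcounts: pp0:3 pp1:3 pp2:3 pp3:3
Op 4: write(P1, v2, 180). refcount(pp2)=3>1 -> COPY to pp4. 5 ppages; refcounts: pp0:3 pp1:3 pp2:2 pp3:3 pp4:1
Op 5: read(P2, v3) -> 39. No state change.
Op 6: read(P2, v2) -> 46. No state change.
Op 7: write(P0, v1, 107). refcount(pp1)=3>1 -> COPY to pp5. 6 ppages; refcounts: pp0:3 pp1:2 pp2:2 pp3:3 pp4:1 pp5:1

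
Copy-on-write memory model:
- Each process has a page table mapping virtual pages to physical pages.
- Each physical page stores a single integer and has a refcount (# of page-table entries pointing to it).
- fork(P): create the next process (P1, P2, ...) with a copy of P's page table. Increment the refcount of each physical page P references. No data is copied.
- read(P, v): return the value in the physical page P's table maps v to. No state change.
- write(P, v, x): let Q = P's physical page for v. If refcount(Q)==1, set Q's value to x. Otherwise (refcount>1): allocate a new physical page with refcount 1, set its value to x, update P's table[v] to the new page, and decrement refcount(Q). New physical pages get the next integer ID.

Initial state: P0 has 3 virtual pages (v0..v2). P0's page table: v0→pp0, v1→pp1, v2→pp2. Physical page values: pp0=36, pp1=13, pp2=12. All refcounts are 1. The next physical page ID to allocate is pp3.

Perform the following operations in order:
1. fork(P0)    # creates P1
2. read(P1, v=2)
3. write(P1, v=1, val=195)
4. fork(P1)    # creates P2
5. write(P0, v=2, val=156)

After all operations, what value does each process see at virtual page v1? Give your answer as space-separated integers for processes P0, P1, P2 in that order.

Answer: 13 195 195

Derivation:
Op 1: fork(P0) -> P1. 3 ppages; refcounts: pp0:2 pp1:2 pp2:2
Op 2: read(P1, v2) -> 12. No state change.
Op 3: write(P1, v1, 195). refcount(pp1)=2>1 -> COPY to pp3. 4 ppages; refcounts: pp0:2 pp1:1 pp2:2 pp3:1
Op 4: fork(P1) -> P2. 4 ppages; refcounts: pp0:3 pp1:1 pp2:3 pp3:2
Op 5: write(P0, v2, 156). refcount(pp2)=3>1 -> COPY to pp4. 5 ppages; refcounts: pp0:3 pp1:1 pp2:2 pp3:2 pp4:1
P0: v1 -> pp1 = 13
P1: v1 -> pp3 = 195
P2: v1 -> pp3 = 195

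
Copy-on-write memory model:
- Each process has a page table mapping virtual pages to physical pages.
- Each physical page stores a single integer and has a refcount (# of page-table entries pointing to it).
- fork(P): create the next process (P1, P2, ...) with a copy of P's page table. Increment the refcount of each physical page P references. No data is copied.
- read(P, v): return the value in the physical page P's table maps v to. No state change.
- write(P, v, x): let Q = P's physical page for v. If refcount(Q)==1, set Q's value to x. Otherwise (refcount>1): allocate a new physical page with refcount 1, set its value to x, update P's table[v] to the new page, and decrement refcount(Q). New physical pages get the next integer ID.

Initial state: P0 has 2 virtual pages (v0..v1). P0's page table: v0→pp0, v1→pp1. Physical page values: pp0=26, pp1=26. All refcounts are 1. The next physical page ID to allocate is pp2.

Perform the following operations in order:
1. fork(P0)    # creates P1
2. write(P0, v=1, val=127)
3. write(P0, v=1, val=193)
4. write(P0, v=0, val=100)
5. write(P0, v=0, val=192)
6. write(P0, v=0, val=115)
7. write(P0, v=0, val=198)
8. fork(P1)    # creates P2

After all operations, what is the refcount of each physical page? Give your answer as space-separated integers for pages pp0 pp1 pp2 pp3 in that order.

Op 1: fork(P0) -> P1. 2 ppages; refcounts: pp0:2 pp1:2
Op 2: write(P0, v1, 127). refcount(pp1)=2>1 -> COPY to pp2. 3 ppages; refcounts: pp0:2 pp1:1 pp2:1
Op 3: write(P0, v1, 193). refcount(pp2)=1 -> write in place. 3 ppages; refcounts: pp0:2 pp1:1 pp2:1
Op 4: write(P0, v0, 100). refcount(pp0)=2>1 -> COPY to pp3. 4 ppages; refcounts: pp0:1 pp1:1 pp2:1 pp3:1
Op 5: write(P0, v0, 192). refcount(pp3)=1 -> write in place. 4 ppages; refcounts: pp0:1 pp1:1 pp2:1 pp3:1
Op 6: write(P0, v0, 115). refcount(pp3)=1 -> write in place. 4 ppages; refcounts: pp0:1 pp1:1 pp2:1 pp3:1
Op 7: write(P0, v0, 198). refcount(pp3)=1 -> write in place. 4 ppages; refcounts: pp0:1 pp1:1 pp2:1 pp3:1
Op 8: fork(P1) -> P2. 4 ppages; refcounts: pp0:2 pp1:2 pp2:1 pp3:1

Answer: 2 2 1 1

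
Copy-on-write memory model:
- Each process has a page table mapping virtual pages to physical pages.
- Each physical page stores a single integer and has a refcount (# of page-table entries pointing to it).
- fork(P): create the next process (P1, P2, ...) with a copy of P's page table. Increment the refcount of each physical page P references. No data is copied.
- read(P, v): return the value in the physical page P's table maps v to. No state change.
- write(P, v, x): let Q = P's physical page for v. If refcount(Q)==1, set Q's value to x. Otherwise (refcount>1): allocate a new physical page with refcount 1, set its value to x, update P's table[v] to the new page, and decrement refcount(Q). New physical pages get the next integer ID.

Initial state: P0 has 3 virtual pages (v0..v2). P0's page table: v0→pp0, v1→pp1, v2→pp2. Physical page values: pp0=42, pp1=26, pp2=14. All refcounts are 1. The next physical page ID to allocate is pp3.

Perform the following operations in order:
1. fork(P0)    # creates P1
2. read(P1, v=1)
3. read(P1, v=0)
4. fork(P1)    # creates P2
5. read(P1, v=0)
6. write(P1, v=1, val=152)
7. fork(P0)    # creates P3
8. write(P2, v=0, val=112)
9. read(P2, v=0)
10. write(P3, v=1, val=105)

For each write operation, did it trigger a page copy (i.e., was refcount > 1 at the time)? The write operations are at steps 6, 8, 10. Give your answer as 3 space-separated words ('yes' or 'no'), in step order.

Op 1: fork(P0) -> P1. 3 ppages; refcounts: pp0:2 pp1:2 pp2:2
Op 2: read(P1, v1) -> 26. No state change.
Op 3: read(P1, v0) -> 42. No state change.
Op 4: fork(P1) -> P2. 3 ppages; refcounts: pp0:3 pp1:3 pp2:3
Op 5: read(P1, v0) -> 42. No state change.
Op 6: write(P1, v1, 152). refcount(pp1)=3>1 -> COPY to pp3. 4 ppages; refcounts: pp0:3 pp1:2 pp2:3 pp3:1
Op 7: fork(P0) -> P3. 4 ppages; refcounts: pp0:4 pp1:3 pp2:4 pp3:1
Op 8: write(P2, v0, 112). refcount(pp0)=4>1 -> COPY to pp4. 5 ppages; refcounts: pp0:3 pp1:3 pp2:4 pp3:1 pp4:1
Op 9: read(P2, v0) -> 112. No state change.
Op 10: write(P3, v1, 105). refcount(pp1)=3>1 -> COPY to pp5. 6 ppages; refcounts: pp0:3 pp1:2 pp2:4 pp3:1 pp4:1 pp5:1

yes yes yes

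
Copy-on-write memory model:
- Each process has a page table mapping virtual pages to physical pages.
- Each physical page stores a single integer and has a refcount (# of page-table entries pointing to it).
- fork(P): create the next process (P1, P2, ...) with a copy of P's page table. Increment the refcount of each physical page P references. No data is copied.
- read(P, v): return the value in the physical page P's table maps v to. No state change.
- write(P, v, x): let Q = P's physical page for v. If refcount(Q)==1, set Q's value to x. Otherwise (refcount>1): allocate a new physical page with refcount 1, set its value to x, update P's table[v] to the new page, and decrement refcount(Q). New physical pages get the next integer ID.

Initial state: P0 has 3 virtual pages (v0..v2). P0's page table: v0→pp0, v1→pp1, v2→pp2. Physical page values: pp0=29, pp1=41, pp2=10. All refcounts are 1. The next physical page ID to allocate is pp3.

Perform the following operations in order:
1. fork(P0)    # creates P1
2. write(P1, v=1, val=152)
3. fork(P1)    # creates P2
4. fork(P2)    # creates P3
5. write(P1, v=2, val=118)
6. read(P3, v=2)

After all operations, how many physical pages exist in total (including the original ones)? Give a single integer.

Op 1: fork(P0) -> P1. 3 ppages; refcounts: pp0:2 pp1:2 pp2:2
Op 2: write(P1, v1, 152). refcount(pp1)=2>1 -> COPY to pp3. 4 ppages; refcounts: pp0:2 pp1:1 pp2:2 pp3:1
Op 3: fork(P1) -> P2. 4 ppages; refcounts: pp0:3 pp1:1 pp2:3 pp3:2
Op 4: fork(P2) -> P3. 4 ppages; refcounts: pp0:4 pp1:1 pp2:4 pp3:3
Op 5: write(P1, v2, 118). refcount(pp2)=4>1 -> COPY to pp4. 5 ppages; refcounts: pp0:4 pp1:1 pp2:3 pp3:3 pp4:1
Op 6: read(P3, v2) -> 10. No state change.

Answer: 5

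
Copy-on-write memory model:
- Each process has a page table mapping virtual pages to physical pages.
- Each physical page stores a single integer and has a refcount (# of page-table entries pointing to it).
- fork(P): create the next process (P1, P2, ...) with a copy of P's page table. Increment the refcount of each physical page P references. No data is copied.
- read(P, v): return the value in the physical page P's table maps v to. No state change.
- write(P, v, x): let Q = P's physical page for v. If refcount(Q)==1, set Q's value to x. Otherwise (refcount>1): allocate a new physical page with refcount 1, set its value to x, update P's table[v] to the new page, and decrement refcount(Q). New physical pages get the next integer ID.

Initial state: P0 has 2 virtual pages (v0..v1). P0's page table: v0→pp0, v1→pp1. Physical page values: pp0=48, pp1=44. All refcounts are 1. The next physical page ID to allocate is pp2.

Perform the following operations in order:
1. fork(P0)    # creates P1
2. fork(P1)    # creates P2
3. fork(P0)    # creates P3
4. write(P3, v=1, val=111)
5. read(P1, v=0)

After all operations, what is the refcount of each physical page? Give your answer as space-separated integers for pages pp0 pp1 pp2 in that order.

Op 1: fork(P0) -> P1. 2 ppages; refcounts: pp0:2 pp1:2
Op 2: fork(P1) -> P2. 2 ppages; refcounts: pp0:3 pp1:3
Op 3: fork(P0) -> P3. 2 ppages; refcounts: pp0:4 pp1:4
Op 4: write(P3, v1, 111). refcount(pp1)=4>1 -> COPY to pp2. 3 ppages; refcounts: pp0:4 pp1:3 pp2:1
Op 5: read(P1, v0) -> 48. No state change.

Answer: 4 3 1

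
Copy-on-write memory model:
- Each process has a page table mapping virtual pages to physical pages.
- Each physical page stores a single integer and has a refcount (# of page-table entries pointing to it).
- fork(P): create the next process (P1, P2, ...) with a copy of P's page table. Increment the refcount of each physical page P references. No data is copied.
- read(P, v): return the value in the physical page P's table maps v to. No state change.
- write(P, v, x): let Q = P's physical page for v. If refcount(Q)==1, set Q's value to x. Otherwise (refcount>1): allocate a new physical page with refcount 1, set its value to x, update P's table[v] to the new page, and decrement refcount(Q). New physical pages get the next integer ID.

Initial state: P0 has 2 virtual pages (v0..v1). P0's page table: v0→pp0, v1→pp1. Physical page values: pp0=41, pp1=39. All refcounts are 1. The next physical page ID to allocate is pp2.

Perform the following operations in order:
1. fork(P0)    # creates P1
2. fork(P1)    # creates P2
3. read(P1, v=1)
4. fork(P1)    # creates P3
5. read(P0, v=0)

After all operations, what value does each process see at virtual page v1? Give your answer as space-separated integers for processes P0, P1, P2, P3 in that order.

Op 1: fork(P0) -> P1. 2 ppages; refcounts: pp0:2 pp1:2
Op 2: fork(P1) -> P2. 2 ppages; refcounts: pp0:3 pp1:3
Op 3: read(P1, v1) -> 39. No state change.
Op 4: fork(P1) -> P3. 2 ppages; refcounts: pp0:4 pp1:4
Op 5: read(P0, v0) -> 41. No state change.
P0: v1 -> pp1 = 39
P1: v1 -> pp1 = 39
P2: v1 -> pp1 = 39
P3: v1 -> pp1 = 39

Answer: 39 39 39 39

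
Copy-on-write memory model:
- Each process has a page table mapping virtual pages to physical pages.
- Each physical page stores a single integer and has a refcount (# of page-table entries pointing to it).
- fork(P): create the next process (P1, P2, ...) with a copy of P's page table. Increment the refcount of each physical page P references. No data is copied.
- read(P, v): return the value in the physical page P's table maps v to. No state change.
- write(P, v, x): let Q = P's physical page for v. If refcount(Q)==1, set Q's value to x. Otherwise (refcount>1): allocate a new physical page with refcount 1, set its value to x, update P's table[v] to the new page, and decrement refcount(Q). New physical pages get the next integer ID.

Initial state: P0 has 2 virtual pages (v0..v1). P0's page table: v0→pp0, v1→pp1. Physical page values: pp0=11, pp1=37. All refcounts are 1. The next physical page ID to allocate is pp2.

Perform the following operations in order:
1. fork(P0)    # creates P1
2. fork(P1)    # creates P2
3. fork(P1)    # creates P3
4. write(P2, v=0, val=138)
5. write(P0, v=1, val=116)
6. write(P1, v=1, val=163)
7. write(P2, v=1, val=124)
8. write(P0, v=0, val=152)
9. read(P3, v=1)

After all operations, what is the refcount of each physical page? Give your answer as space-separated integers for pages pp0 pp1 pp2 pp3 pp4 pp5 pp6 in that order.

Answer: 2 1 1 1 1 1 1

Derivation:
Op 1: fork(P0) -> P1. 2 ppages; refcounts: pp0:2 pp1:2
Op 2: fork(P1) -> P2. 2 ppages; refcounts: pp0:3 pp1:3
Op 3: fork(P1) -> P3. 2 ppages; refcounts: pp0:4 pp1:4
Op 4: write(P2, v0, 138). refcount(pp0)=4>1 -> COPY to pp2. 3 ppages; refcounts: pp0:3 pp1:4 pp2:1
Op 5: write(P0, v1, 116). refcount(pp1)=4>1 -> COPY to pp3. 4 ppages; refcounts: pp0:3 pp1:3 pp2:1 pp3:1
Op 6: write(P1, v1, 163). refcount(pp1)=3>1 -> COPY to pp4. 5 ppages; refcounts: pp0:3 pp1:2 pp2:1 pp3:1 pp4:1
Op 7: write(P2, v1, 124). refcount(pp1)=2>1 -> COPY to pp5. 6 ppages; refcounts: pp0:3 pp1:1 pp2:1 pp3:1 pp4:1 pp5:1
Op 8: write(P0, v0, 152). refcount(pp0)=3>1 -> COPY to pp6. 7 ppages; refcounts: pp0:2 pp1:1 pp2:1 pp3:1 pp4:1 pp5:1 pp6:1
Op 9: read(P3, v1) -> 37. No state change.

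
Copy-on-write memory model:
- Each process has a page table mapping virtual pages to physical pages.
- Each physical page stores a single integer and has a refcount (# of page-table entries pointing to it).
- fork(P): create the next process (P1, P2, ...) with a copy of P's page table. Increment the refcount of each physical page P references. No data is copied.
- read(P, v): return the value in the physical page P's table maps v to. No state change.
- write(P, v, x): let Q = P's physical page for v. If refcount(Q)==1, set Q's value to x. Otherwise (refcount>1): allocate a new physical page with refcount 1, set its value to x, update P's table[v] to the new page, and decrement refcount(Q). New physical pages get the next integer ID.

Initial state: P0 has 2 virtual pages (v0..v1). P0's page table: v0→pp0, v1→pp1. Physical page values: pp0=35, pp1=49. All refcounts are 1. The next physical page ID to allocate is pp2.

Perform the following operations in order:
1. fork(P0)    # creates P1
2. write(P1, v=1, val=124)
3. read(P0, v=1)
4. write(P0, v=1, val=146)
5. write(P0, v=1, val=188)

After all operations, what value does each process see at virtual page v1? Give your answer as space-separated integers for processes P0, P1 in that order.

Op 1: fork(P0) -> P1. 2 ppages; refcounts: pp0:2 pp1:2
Op 2: write(P1, v1, 124). refcount(pp1)=2>1 -> COPY to pp2. 3 ppages; refcounts: pp0:2 pp1:1 pp2:1
Op 3: read(P0, v1) -> 49. No state change.
Op 4: write(P0, v1, 146). refcount(pp1)=1 -> write in place. 3 ppages; refcounts: pp0:2 pp1:1 pp2:1
Op 5: write(P0, v1, 188). refcount(pp1)=1 -> write in place. 3 ppages; refcounts: pp0:2 pp1:1 pp2:1
P0: v1 -> pp1 = 188
P1: v1 -> pp2 = 124

Answer: 188 124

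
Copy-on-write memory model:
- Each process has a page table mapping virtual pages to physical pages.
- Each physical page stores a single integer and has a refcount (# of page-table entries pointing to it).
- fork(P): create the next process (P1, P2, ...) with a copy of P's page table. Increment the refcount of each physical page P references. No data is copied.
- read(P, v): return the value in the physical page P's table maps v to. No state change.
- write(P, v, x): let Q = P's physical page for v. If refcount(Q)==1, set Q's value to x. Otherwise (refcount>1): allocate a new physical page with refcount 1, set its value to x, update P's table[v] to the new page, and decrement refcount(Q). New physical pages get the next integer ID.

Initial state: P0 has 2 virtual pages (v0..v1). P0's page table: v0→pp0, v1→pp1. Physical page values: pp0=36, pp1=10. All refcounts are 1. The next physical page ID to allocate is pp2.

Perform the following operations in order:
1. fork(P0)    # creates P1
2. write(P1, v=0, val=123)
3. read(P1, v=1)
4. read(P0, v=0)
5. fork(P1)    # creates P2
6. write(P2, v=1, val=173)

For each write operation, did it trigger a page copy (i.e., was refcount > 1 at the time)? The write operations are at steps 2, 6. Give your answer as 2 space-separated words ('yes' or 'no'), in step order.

Op 1: fork(P0) -> P1. 2 ppages; refcounts: pp0:2 pp1:2
Op 2: write(P1, v0, 123). refcount(pp0)=2>1 -> COPY to pp2. 3 ppages; refcounts: pp0:1 pp1:2 pp2:1
Op 3: read(P1, v1) -> 10. No state change.
Op 4: read(P0, v0) -> 36. No state change.
Op 5: fork(P1) -> P2. 3 ppages; refcounts: pp0:1 pp1:3 pp2:2
Op 6: write(P2, v1, 173). refcount(pp1)=3>1 -> COPY to pp3. 4 ppages; refcounts: pp0:1 pp1:2 pp2:2 pp3:1

yes yes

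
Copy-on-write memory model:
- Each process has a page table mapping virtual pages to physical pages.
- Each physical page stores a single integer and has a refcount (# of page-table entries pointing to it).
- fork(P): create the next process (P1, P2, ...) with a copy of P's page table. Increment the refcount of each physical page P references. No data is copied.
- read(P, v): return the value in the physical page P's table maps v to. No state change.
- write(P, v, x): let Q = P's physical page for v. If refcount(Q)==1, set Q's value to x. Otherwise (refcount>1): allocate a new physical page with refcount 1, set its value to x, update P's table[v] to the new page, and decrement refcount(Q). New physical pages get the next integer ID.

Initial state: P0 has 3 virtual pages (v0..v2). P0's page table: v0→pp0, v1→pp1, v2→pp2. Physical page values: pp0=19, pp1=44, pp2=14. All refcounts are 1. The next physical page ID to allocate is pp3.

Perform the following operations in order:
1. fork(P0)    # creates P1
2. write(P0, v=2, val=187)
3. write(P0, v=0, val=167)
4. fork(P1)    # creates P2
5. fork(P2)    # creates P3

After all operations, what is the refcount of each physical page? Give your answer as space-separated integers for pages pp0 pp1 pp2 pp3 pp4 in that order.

Op 1: fork(P0) -> P1. 3 ppages; refcounts: pp0:2 pp1:2 pp2:2
Op 2: write(P0, v2, 187). refcount(pp2)=2>1 -> COPY to pp3. 4 ppages; refcounts: pp0:2 pp1:2 pp2:1 pp3:1
Op 3: write(P0, v0, 167). refcount(pp0)=2>1 -> COPY to pp4. 5 ppages; refcounts: pp0:1 pp1:2 pp2:1 pp3:1 pp4:1
Op 4: fork(P1) -> P2. 5 ppages; refcounts: pp0:2 pp1:3 pp2:2 pp3:1 pp4:1
Op 5: fork(P2) -> P3. 5 ppages; refcounts: pp0:3 pp1:4 pp2:3 pp3:1 pp4:1

Answer: 3 4 3 1 1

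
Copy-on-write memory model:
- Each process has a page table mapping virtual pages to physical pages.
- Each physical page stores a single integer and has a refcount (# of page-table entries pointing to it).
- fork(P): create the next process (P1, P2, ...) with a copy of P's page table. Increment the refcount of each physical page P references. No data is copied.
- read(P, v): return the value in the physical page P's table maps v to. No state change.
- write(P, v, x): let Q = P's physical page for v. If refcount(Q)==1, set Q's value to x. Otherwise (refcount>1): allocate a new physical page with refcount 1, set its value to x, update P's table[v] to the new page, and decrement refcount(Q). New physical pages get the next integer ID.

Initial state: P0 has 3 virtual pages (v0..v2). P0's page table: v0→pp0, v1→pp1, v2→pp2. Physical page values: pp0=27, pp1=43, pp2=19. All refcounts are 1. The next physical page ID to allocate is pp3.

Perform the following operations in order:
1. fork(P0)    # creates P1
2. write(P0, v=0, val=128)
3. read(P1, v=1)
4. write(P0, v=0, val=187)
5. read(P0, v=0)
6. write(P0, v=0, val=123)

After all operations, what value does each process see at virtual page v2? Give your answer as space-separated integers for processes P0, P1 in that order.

Answer: 19 19

Derivation:
Op 1: fork(P0) -> P1. 3 ppages; refcounts: pp0:2 pp1:2 pp2:2
Op 2: write(P0, v0, 128). refcount(pp0)=2>1 -> COPY to pp3. 4 ppages; refcounts: pp0:1 pp1:2 pp2:2 pp3:1
Op 3: read(P1, v1) -> 43. No state change.
Op 4: write(P0, v0, 187). refcount(pp3)=1 -> write in place. 4 ppages; refcounts: pp0:1 pp1:2 pp2:2 pp3:1
Op 5: read(P0, v0) -> 187. No state change.
Op 6: write(P0, v0, 123). refcount(pp3)=1 -> write in place. 4 ppages; refcounts: pp0:1 pp1:2 pp2:2 pp3:1
P0: v2 -> pp2 = 19
P1: v2 -> pp2 = 19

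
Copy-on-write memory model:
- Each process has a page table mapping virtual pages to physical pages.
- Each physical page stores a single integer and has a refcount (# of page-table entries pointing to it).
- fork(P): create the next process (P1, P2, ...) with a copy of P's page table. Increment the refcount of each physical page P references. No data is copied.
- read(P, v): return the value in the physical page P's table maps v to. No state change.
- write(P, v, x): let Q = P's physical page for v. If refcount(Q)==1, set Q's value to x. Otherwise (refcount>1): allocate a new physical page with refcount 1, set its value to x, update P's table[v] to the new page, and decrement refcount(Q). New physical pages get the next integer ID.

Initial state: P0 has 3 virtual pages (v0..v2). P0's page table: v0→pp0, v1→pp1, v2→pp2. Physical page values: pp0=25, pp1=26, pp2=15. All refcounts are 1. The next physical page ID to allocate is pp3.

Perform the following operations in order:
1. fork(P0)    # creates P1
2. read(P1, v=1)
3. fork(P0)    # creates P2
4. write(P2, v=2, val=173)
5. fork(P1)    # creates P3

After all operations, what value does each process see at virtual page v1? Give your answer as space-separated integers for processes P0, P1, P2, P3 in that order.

Op 1: fork(P0) -> P1. 3 ppages; refcounts: pp0:2 pp1:2 pp2:2
Op 2: read(P1, v1) -> 26. No state change.
Op 3: fork(P0) -> P2. 3 ppages; refcounts: pp0:3 pp1:3 pp2:3
Op 4: write(P2, v2, 173). refcount(pp2)=3>1 -> COPY to pp3. 4 ppages; refcounts: pp0:3 pp1:3 pp2:2 pp3:1
Op 5: fork(P1) -> P3. 4 ppages; refcounts: pp0:4 pp1:4 pp2:3 pp3:1
P0: v1 -> pp1 = 26
P1: v1 -> pp1 = 26
P2: v1 -> pp1 = 26
P3: v1 -> pp1 = 26

Answer: 26 26 26 26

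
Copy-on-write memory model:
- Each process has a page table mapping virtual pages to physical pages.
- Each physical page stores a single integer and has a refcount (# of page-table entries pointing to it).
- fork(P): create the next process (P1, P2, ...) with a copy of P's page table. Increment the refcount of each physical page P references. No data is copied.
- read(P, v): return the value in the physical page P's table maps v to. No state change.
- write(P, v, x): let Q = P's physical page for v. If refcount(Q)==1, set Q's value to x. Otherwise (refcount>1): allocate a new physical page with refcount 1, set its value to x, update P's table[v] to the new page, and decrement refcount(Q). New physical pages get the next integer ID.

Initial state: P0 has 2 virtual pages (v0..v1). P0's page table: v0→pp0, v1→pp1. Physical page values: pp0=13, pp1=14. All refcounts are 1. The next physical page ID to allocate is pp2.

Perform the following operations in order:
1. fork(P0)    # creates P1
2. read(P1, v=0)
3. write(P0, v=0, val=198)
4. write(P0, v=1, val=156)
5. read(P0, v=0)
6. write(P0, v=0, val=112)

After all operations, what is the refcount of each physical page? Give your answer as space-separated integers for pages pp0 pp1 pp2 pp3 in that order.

Op 1: fork(P0) -> P1. 2 ppages; refcounts: pp0:2 pp1:2
Op 2: read(P1, v0) -> 13. No state change.
Op 3: write(P0, v0, 198). refcount(pp0)=2>1 -> COPY to pp2. 3 ppages; refcounts: pp0:1 pp1:2 pp2:1
Op 4: write(P0, v1, 156). refcount(pp1)=2>1 -> COPY to pp3. 4 ppages; refcounts: pp0:1 pp1:1 pp2:1 pp3:1
Op 5: read(P0, v0) -> 198. No state change.
Op 6: write(P0, v0, 112). refcount(pp2)=1 -> write in place. 4 ppages; refcounts: pp0:1 pp1:1 pp2:1 pp3:1

Answer: 1 1 1 1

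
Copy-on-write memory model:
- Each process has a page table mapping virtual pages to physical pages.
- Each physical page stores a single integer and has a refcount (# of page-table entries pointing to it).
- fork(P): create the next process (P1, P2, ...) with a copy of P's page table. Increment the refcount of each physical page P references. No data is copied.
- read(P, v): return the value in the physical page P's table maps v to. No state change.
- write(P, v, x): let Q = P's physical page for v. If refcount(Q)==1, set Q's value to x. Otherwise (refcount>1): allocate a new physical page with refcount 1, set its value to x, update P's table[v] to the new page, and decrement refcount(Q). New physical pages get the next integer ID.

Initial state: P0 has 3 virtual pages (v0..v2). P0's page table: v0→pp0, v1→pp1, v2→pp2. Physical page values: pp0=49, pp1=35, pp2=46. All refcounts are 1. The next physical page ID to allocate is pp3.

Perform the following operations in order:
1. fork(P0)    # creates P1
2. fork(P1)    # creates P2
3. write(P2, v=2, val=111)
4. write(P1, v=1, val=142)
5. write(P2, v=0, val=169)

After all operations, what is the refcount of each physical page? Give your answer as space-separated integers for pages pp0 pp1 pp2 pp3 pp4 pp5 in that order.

Answer: 2 2 2 1 1 1

Derivation:
Op 1: fork(P0) -> P1. 3 ppages; refcounts: pp0:2 pp1:2 pp2:2
Op 2: fork(P1) -> P2. 3 ppages; refcounts: pp0:3 pp1:3 pp2:3
Op 3: write(P2, v2, 111). refcount(pp2)=3>1 -> COPY to pp3. 4 ppages; refcounts: pp0:3 pp1:3 pp2:2 pp3:1
Op 4: write(P1, v1, 142). refcount(pp1)=3>1 -> COPY to pp4. 5 ppages; refcounts: pp0:3 pp1:2 pp2:2 pp3:1 pp4:1
Op 5: write(P2, v0, 169). refcount(pp0)=3>1 -> COPY to pp5. 6 ppages; refcounts: pp0:2 pp1:2 pp2:2 pp3:1 pp4:1 pp5:1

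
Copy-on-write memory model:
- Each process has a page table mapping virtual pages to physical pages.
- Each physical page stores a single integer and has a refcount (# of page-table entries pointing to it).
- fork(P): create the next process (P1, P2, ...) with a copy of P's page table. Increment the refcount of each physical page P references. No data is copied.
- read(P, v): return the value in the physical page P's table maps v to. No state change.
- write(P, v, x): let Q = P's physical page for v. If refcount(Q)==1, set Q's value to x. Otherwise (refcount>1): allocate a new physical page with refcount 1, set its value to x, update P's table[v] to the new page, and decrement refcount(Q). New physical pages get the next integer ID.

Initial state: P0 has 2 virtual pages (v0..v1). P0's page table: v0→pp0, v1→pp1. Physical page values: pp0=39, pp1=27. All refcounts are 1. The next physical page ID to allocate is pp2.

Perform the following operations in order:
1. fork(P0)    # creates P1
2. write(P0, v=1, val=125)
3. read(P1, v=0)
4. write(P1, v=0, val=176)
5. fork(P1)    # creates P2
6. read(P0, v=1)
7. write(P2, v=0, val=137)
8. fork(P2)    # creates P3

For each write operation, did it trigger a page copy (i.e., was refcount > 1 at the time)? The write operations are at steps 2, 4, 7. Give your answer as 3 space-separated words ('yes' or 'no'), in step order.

Op 1: fork(P0) -> P1. 2 ppages; refcounts: pp0:2 pp1:2
Op 2: write(P0, v1, 125). refcount(pp1)=2>1 -> COPY to pp2. 3 ppages; refcounts: pp0:2 pp1:1 pp2:1
Op 3: read(P1, v0) -> 39. No state change.
Op 4: write(P1, v0, 176). refcount(pp0)=2>1 -> COPY to pp3. 4 ppages; refcounts: pp0:1 pp1:1 pp2:1 pp3:1
Op 5: fork(P1) -> P2. 4 ppages; refcounts: pp0:1 pp1:2 pp2:1 pp3:2
Op 6: read(P0, v1) -> 125. No state change.
Op 7: write(P2, v0, 137). refcount(pp3)=2>1 -> COPY to pp4. 5 ppages; refcounts: pp0:1 pp1:2 pp2:1 pp3:1 pp4:1
Op 8: fork(P2) -> P3. 5 ppages; refcounts: pp0:1 pp1:3 pp2:1 pp3:1 pp4:2

yes yes yes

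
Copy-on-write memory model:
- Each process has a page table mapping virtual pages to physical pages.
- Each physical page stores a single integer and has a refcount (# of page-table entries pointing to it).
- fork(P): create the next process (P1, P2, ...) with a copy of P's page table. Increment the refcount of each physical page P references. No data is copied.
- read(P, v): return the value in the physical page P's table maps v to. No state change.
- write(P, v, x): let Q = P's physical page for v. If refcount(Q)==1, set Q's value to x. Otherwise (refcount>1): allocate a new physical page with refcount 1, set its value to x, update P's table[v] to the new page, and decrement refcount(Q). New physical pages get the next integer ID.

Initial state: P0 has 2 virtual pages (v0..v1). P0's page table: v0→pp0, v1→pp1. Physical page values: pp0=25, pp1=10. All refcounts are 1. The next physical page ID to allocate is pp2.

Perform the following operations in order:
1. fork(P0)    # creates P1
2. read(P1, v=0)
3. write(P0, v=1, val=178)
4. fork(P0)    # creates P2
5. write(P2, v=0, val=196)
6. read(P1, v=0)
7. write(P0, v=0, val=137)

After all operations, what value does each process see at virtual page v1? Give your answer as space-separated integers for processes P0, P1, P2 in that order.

Answer: 178 10 178

Derivation:
Op 1: fork(P0) -> P1. 2 ppages; refcounts: pp0:2 pp1:2
Op 2: read(P1, v0) -> 25. No state change.
Op 3: write(P0, v1, 178). refcount(pp1)=2>1 -> COPY to pp2. 3 ppages; refcounts: pp0:2 pp1:1 pp2:1
Op 4: fork(P0) -> P2. 3 ppages; refcounts: pp0:3 pp1:1 pp2:2
Op 5: write(P2, v0, 196). refcount(pp0)=3>1 -> COPY to pp3. 4 ppages; refcounts: pp0:2 pp1:1 pp2:2 pp3:1
Op 6: read(P1, v0) -> 25. No state change.
Op 7: write(P0, v0, 137). refcount(pp0)=2>1 -> COPY to pp4. 5 ppages; refcounts: pp0:1 pp1:1 pp2:2 pp3:1 pp4:1
P0: v1 -> pp2 = 178
P1: v1 -> pp1 = 10
P2: v1 -> pp2 = 178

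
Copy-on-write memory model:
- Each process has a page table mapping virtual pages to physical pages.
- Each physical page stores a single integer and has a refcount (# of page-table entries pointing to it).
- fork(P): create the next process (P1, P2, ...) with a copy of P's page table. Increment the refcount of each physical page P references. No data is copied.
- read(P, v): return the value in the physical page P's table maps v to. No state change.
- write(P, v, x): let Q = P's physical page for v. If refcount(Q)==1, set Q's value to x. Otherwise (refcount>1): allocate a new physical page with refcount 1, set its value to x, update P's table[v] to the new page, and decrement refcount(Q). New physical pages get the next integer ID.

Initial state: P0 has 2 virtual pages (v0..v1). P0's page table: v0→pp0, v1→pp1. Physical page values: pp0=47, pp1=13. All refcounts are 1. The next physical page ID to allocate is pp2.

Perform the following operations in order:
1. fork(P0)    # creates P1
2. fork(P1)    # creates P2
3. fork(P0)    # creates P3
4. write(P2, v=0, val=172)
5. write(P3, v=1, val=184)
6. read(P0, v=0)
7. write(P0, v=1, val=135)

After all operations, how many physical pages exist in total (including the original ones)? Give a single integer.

Answer: 5

Derivation:
Op 1: fork(P0) -> P1. 2 ppages; refcounts: pp0:2 pp1:2
Op 2: fork(P1) -> P2. 2 ppages; refcounts: pp0:3 pp1:3
Op 3: fork(P0) -> P3. 2 ppages; refcounts: pp0:4 pp1:4
Op 4: write(P2, v0, 172). refcount(pp0)=4>1 -> COPY to pp2. 3 ppages; refcounts: pp0:3 pp1:4 pp2:1
Op 5: write(P3, v1, 184). refcount(pp1)=4>1 -> COPY to pp3. 4 ppages; refcounts: pp0:3 pp1:3 pp2:1 pp3:1
Op 6: read(P0, v0) -> 47. No state change.
Op 7: write(P0, v1, 135). refcount(pp1)=3>1 -> COPY to pp4. 5 ppages; refcounts: pp0:3 pp1:2 pp2:1 pp3:1 pp4:1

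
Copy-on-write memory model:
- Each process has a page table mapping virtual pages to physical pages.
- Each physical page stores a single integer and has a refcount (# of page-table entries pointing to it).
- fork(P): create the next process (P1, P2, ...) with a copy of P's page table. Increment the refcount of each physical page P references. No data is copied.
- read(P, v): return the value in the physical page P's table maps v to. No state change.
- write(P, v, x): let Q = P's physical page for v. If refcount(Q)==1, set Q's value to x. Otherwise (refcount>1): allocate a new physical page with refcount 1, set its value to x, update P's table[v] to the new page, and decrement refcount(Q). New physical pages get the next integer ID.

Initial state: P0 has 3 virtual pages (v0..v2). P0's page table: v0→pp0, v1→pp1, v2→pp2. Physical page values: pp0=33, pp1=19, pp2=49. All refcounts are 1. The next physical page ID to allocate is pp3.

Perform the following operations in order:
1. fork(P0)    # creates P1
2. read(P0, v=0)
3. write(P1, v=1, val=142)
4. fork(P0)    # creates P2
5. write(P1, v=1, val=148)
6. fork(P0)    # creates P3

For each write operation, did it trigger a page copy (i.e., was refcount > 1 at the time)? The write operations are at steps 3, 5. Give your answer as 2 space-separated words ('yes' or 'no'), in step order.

Op 1: fork(P0) -> P1. 3 ppages; refcounts: pp0:2 pp1:2 pp2:2
Op 2: read(P0, v0) -> 33. No state change.
Op 3: write(P1, v1, 142). refcount(pp1)=2>1 -> COPY to pp3. 4 ppages; refcounts: pp0:2 pp1:1 pp2:2 pp3:1
Op 4: fork(P0) -> P2. 4 ppages; refcounts: pp0:3 pp1:2 pp2:3 pp3:1
Op 5: write(P1, v1, 148). refcount(pp3)=1 -> write in place. 4 ppages; refcounts: pp0:3 pp1:2 pp2:3 pp3:1
Op 6: fork(P0) -> P3. 4 ppages; refcounts: pp0:4 pp1:3 pp2:4 pp3:1

yes no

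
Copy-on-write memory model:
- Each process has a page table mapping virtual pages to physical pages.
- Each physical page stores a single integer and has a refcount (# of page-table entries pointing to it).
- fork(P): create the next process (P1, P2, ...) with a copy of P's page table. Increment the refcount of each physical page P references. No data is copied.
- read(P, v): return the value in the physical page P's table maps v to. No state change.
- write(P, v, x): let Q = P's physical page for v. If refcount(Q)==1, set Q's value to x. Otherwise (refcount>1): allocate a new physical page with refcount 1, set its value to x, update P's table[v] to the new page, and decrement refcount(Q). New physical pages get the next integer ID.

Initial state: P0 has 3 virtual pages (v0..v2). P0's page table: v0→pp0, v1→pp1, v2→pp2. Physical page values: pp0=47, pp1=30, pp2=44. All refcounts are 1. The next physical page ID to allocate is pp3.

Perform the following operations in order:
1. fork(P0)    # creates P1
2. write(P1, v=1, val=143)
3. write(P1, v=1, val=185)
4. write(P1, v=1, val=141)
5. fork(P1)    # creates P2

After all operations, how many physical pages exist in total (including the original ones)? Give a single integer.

Op 1: fork(P0) -> P1. 3 ppages; refcounts: pp0:2 pp1:2 pp2:2
Op 2: write(P1, v1, 143). refcount(pp1)=2>1 -> COPY to pp3. 4 ppages; refcounts: pp0:2 pp1:1 pp2:2 pp3:1
Op 3: write(P1, v1, 185). refcount(pp3)=1 -> write in place. 4 ppages; refcounts: pp0:2 pp1:1 pp2:2 pp3:1
Op 4: write(P1, v1, 141). refcount(pp3)=1 -> write in place. 4 ppages; refcounts: pp0:2 pp1:1 pp2:2 pp3:1
Op 5: fork(P1) -> P2. 4 ppages; refcounts: pp0:3 pp1:1 pp2:3 pp3:2

Answer: 4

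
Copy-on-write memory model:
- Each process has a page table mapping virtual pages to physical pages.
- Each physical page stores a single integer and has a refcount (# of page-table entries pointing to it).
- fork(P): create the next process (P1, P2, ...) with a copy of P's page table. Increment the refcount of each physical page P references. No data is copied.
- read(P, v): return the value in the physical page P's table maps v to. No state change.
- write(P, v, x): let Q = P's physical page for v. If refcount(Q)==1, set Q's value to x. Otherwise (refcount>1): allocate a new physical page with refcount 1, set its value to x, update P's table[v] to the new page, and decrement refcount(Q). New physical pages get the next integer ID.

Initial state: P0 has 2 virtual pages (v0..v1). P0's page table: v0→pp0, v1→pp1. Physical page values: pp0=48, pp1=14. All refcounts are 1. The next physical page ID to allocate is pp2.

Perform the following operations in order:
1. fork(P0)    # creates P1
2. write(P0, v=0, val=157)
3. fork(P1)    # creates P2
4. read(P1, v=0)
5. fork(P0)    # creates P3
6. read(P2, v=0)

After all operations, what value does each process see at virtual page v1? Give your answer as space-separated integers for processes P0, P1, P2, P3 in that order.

Op 1: fork(P0) -> P1. 2 ppages; refcounts: pp0:2 pp1:2
Op 2: write(P0, v0, 157). refcount(pp0)=2>1 -> COPY to pp2. 3 ppages; refcounts: pp0:1 pp1:2 pp2:1
Op 3: fork(P1) -> P2. 3 ppages; refcounts: pp0:2 pp1:3 pp2:1
Op 4: read(P1, v0) -> 48. No state change.
Op 5: fork(P0) -> P3. 3 ppages; refcounts: pp0:2 pp1:4 pp2:2
Op 6: read(P2, v0) -> 48. No state change.
P0: v1 -> pp1 = 14
P1: v1 -> pp1 = 14
P2: v1 -> pp1 = 14
P3: v1 -> pp1 = 14

Answer: 14 14 14 14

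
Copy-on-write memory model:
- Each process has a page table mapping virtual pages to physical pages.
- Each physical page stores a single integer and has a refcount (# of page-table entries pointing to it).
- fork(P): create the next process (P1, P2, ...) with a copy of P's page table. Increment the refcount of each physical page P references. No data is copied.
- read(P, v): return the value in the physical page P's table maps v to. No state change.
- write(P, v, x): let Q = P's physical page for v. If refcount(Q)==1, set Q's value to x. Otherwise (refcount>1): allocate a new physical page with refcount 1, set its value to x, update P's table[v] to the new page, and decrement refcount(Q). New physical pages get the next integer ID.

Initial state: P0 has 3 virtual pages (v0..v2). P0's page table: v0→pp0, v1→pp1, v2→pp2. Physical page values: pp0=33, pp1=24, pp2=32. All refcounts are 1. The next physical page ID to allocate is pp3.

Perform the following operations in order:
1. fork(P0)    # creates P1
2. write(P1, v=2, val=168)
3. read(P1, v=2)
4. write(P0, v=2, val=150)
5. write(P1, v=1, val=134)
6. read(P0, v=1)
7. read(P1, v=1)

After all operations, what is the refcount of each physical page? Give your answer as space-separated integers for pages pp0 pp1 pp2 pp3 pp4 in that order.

Op 1: fork(P0) -> P1. 3 ppages; refcounts: pp0:2 pp1:2 pp2:2
Op 2: write(P1, v2, 168). refcount(pp2)=2>1 -> COPY to pp3. 4 ppages; refcounts: pp0:2 pp1:2 pp2:1 pp3:1
Op 3: read(P1, v2) -> 168. No state change.
Op 4: write(P0, v2, 150). refcount(pp2)=1 -> write in place. 4 ppages; refcounts: pp0:2 pp1:2 pp2:1 pp3:1
Op 5: write(P1, v1, 134). refcount(pp1)=2>1 -> COPY to pp4. 5 ppages; refcounts: pp0:2 pp1:1 pp2:1 pp3:1 pp4:1
Op 6: read(P0, v1) -> 24. No state change.
Op 7: read(P1, v1) -> 134. No state change.

Answer: 2 1 1 1 1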